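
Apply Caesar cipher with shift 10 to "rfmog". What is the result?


Caesar cipher: shift "rfmog" by 10
  'r' (pos 17) + 10 = pos 1 = 'b'
  'f' (pos 5) + 10 = pos 15 = 'p'
  'm' (pos 12) + 10 = pos 22 = 'w'
  'o' (pos 14) + 10 = pos 24 = 'y'
  'g' (pos 6) + 10 = pos 16 = 'q'
Result: bpwyq

bpwyq


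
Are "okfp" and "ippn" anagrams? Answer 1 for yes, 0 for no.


Strings: "okfp", "ippn"
Sorted first:  fkop
Sorted second: inpp
Differ at position 0: 'f' vs 'i' => not anagrams

0


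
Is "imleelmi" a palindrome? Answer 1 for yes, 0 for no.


Input: imleelmi
Reversed: imleelmi
  Compare pos 0 ('i') with pos 7 ('i'): match
  Compare pos 1 ('m') with pos 6 ('m'): match
  Compare pos 2 ('l') with pos 5 ('l'): match
  Compare pos 3 ('e') with pos 4 ('e'): match
Result: palindrome

1


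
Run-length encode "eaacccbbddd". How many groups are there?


Input: eaacccbbddd
Scanning for consecutive runs:
  Group 1: 'e' x 1 (positions 0-0)
  Group 2: 'a' x 2 (positions 1-2)
  Group 3: 'c' x 3 (positions 3-5)
  Group 4: 'b' x 2 (positions 6-7)
  Group 5: 'd' x 3 (positions 8-10)
Total groups: 5

5


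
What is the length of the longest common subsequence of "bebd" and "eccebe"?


LCS of "bebd" and "eccebe"
DP table:
           e    c    c    e    b    e
      0    0    0    0    0    0    0
  b   0    0    0    0    0    1    1
  e   0    1    1    1    1    1    2
  b   0    1    1    1    1    2    2
  d   0    1    1    1    1    2    2
LCS length = dp[4][6] = 2

2


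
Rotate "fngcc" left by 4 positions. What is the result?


Input: "fngcc", rotate left by 4
First 4 characters: "fngc"
Remaining characters: "c"
Concatenate remaining + first: "c" + "fngc" = "cfngc"

cfngc


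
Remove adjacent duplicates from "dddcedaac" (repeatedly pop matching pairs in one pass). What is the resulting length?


Input: dddcedaac
Stack-based adjacent duplicate removal:
  Read 'd': push. Stack: d
  Read 'd': matches stack top 'd' => pop. Stack: (empty)
  Read 'd': push. Stack: d
  Read 'c': push. Stack: dc
  Read 'e': push. Stack: dce
  Read 'd': push. Stack: dced
  Read 'a': push. Stack: dceda
  Read 'a': matches stack top 'a' => pop. Stack: dced
  Read 'c': push. Stack: dcedc
Final stack: "dcedc" (length 5)

5


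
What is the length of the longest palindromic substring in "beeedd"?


Input: "beeedd"
Checking substrings for palindromes:
  [1:4] "eee" (len 3) => palindrome
  [1:3] "ee" (len 2) => palindrome
  [2:4] "ee" (len 2) => palindrome
  [4:6] "dd" (len 2) => palindrome
Longest palindromic substring: "eee" with length 3

3


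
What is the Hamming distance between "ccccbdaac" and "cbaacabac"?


Comparing "ccccbdaac" and "cbaacabac" position by position:
  Position 0: 'c' vs 'c' => same
  Position 1: 'c' vs 'b' => differ
  Position 2: 'c' vs 'a' => differ
  Position 3: 'c' vs 'a' => differ
  Position 4: 'b' vs 'c' => differ
  Position 5: 'd' vs 'a' => differ
  Position 6: 'a' vs 'b' => differ
  Position 7: 'a' vs 'a' => same
  Position 8: 'c' vs 'c' => same
Total differences (Hamming distance): 6

6


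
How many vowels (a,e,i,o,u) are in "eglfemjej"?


Input: eglfemjej
Checking each character:
  'e' at position 0: vowel (running total: 1)
  'g' at position 1: consonant
  'l' at position 2: consonant
  'f' at position 3: consonant
  'e' at position 4: vowel (running total: 2)
  'm' at position 5: consonant
  'j' at position 6: consonant
  'e' at position 7: vowel (running total: 3)
  'j' at position 8: consonant
Total vowels: 3

3


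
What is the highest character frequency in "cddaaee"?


Input: cddaaee
Character counts:
  'a': 2
  'c': 1
  'd': 2
  'e': 2
Maximum frequency: 2

2


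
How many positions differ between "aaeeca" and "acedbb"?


Comparing "aaeeca" and "acedbb" position by position:
  Position 0: 'a' vs 'a' => same
  Position 1: 'a' vs 'c' => DIFFER
  Position 2: 'e' vs 'e' => same
  Position 3: 'e' vs 'd' => DIFFER
  Position 4: 'c' vs 'b' => DIFFER
  Position 5: 'a' vs 'b' => DIFFER
Positions that differ: 4

4


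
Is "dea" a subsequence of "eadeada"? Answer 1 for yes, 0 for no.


Check if "dea" is a subsequence of "eadeada"
Greedy scan:
  Position 0 ('e'): no match needed
  Position 1 ('a'): no match needed
  Position 2 ('d'): matches sub[0] = 'd'
  Position 3 ('e'): matches sub[1] = 'e'
  Position 4 ('a'): matches sub[2] = 'a'
  Position 5 ('d'): no match needed
  Position 6 ('a'): no match needed
All 3 characters matched => is a subsequence

1


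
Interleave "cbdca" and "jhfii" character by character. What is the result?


Interleaving "cbdca" and "jhfii":
  Position 0: 'c' from first, 'j' from second => "cj"
  Position 1: 'b' from first, 'h' from second => "bh"
  Position 2: 'd' from first, 'f' from second => "df"
  Position 3: 'c' from first, 'i' from second => "ci"
  Position 4: 'a' from first, 'i' from second => "ai"
Result: cjbhdfciai

cjbhdfciai


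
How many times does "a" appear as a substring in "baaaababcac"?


Searching for "a" in "baaaababcac"
Scanning each position:
  Position 0: "b" => no
  Position 1: "a" => MATCH
  Position 2: "a" => MATCH
  Position 3: "a" => MATCH
  Position 4: "a" => MATCH
  Position 5: "b" => no
  Position 6: "a" => MATCH
  Position 7: "b" => no
  Position 8: "c" => no
  Position 9: "a" => MATCH
  Position 10: "c" => no
Total occurrences: 6

6


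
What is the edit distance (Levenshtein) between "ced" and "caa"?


Computing edit distance: "ced" -> "caa"
DP table:
           c    a    a
      0    1    2    3
  c   1    0    1    2
  e   2    1    1    2
  d   3    2    2    2
Edit distance = dp[3][3] = 2

2


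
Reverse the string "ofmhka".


Input: ofmhka
Reading characters right to left:
  Position 5: 'a'
  Position 4: 'k'
  Position 3: 'h'
  Position 2: 'm'
  Position 1: 'f'
  Position 0: 'o'
Reversed: akhmfo

akhmfo


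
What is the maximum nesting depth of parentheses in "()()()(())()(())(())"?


Input: "()()()(())()(())(())"
Tracking depth:
  Position 0 '(': depth becomes 1
  Position 1 ')': depth becomes 0
  Position 2 '(': depth becomes 1
  Position 3 ')': depth becomes 0
  Position 4 '(': depth becomes 1
  Position 5 ')': depth becomes 0
  Position 6 '(': depth becomes 1
  Position 7 '(': depth becomes 2
  Position 8 ')': depth becomes 1
  Position 9 ')': depth becomes 0
  Position 10 '(': depth becomes 1
  Position 11 ')': depth becomes 0
  Position 12 '(': depth becomes 1
  Position 13 '(': depth becomes 2
  Position 14 ')': depth becomes 1
  Position 15 ')': depth becomes 0
  Position 16 '(': depth becomes 1
  Position 17 '(': depth becomes 2
  Position 18 ')': depth becomes 1
  Position 19 ')': depth becomes 0
Maximum depth reached: 2

2


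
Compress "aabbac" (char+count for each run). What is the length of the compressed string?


Input: aabbac
Runs:
  'a' x 2 => "a2"
  'b' x 2 => "b2"
  'a' x 1 => "a1"
  'c' x 1 => "c1"
Compressed: "a2b2a1c1"
Compressed length: 8

8


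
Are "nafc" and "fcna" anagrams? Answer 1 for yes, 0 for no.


Strings: "nafc", "fcna"
Sorted first:  acfn
Sorted second: acfn
Sorted forms match => anagrams

1


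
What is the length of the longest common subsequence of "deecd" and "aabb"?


LCS of "deecd" and "aabb"
DP table:
           a    a    b    b
      0    0    0    0    0
  d   0    0    0    0    0
  e   0    0    0    0    0
  e   0    0    0    0    0
  c   0    0    0    0    0
  d   0    0    0    0    0
LCS length = dp[5][4] = 0

0


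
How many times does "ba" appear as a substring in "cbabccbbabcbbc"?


Searching for "ba" in "cbabccbbabcbbc"
Scanning each position:
  Position 0: "cb" => no
  Position 1: "ba" => MATCH
  Position 2: "ab" => no
  Position 3: "bc" => no
  Position 4: "cc" => no
  Position 5: "cb" => no
  Position 6: "bb" => no
  Position 7: "ba" => MATCH
  Position 8: "ab" => no
  Position 9: "bc" => no
  Position 10: "cb" => no
  Position 11: "bb" => no
  Position 12: "bc" => no
Total occurrences: 2

2


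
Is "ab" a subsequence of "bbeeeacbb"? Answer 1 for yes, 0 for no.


Check if "ab" is a subsequence of "bbeeeacbb"
Greedy scan:
  Position 0 ('b'): no match needed
  Position 1 ('b'): no match needed
  Position 2 ('e'): no match needed
  Position 3 ('e'): no match needed
  Position 4 ('e'): no match needed
  Position 5 ('a'): matches sub[0] = 'a'
  Position 6 ('c'): no match needed
  Position 7 ('b'): matches sub[1] = 'b'
  Position 8 ('b'): no match needed
All 2 characters matched => is a subsequence

1


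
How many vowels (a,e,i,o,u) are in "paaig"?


Input: paaig
Checking each character:
  'p' at position 0: consonant
  'a' at position 1: vowel (running total: 1)
  'a' at position 2: vowel (running total: 2)
  'i' at position 3: vowel (running total: 3)
  'g' at position 4: consonant
Total vowels: 3

3


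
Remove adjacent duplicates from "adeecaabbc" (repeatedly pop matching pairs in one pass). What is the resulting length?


Input: adeecaabbc
Stack-based adjacent duplicate removal:
  Read 'a': push. Stack: a
  Read 'd': push. Stack: ad
  Read 'e': push. Stack: ade
  Read 'e': matches stack top 'e' => pop. Stack: ad
  Read 'c': push. Stack: adc
  Read 'a': push. Stack: adca
  Read 'a': matches stack top 'a' => pop. Stack: adc
  Read 'b': push. Stack: adcb
  Read 'b': matches stack top 'b' => pop. Stack: adc
  Read 'c': matches stack top 'c' => pop. Stack: ad
Final stack: "ad" (length 2)

2


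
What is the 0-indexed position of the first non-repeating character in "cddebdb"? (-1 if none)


Input: cddebdb
Character frequencies:
  'b': 2
  'c': 1
  'd': 3
  'e': 1
Scanning left to right for freq == 1:
  Position 0 ('c'): unique! => answer = 0

0


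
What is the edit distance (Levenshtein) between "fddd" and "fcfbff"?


Computing edit distance: "fddd" -> "fcfbff"
DP table:
           f    c    f    b    f    f
      0    1    2    3    4    5    6
  f   1    0    1    2    3    4    5
  d   2    1    1    2    3    4    5
  d   3    2    2    2    3    4    5
  d   4    3    3    3    3    4    5
Edit distance = dp[4][6] = 5

5


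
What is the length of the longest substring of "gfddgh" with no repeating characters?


Input: "gfddgh"
Sliding window (track last position of each char):
  Position 0 ('g'): window [0,0] length 1 -- new best
  Position 1 ('f'): window [0,1] length 2 -- new best
  Position 2 ('d'): window [0,2] length 3 -- new best
  Position 3 ('d'): repeat (last at 2), move window start to 3
  Position 3 ('d'): window [3,3] length 1
  Position 4 ('g'): window [3,4] length 2
  Position 5 ('h'): window [3,5] length 3
Longest substring with no repeats: "gfd" with length 3

3


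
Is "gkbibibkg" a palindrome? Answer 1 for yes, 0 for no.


Input: gkbibibkg
Reversed: gkbibibkg
  Compare pos 0 ('g') with pos 8 ('g'): match
  Compare pos 1 ('k') with pos 7 ('k'): match
  Compare pos 2 ('b') with pos 6 ('b'): match
  Compare pos 3 ('i') with pos 5 ('i'): match
Result: palindrome

1


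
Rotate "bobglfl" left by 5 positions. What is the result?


Input: "bobglfl", rotate left by 5
First 5 characters: "bobgl"
Remaining characters: "fl"
Concatenate remaining + first: "fl" + "bobgl" = "flbobgl"

flbobgl


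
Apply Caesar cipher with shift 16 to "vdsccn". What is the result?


Caesar cipher: shift "vdsccn" by 16
  'v' (pos 21) + 16 = pos 11 = 'l'
  'd' (pos 3) + 16 = pos 19 = 't'
  's' (pos 18) + 16 = pos 8 = 'i'
  'c' (pos 2) + 16 = pos 18 = 's'
  'c' (pos 2) + 16 = pos 18 = 's'
  'n' (pos 13) + 16 = pos 3 = 'd'
Result: ltissd

ltissd


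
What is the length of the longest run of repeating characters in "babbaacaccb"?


Input: "babbaacaccb"
Scanning for longest run:
  Position 1 ('a'): new char, reset run to 1
  Position 2 ('b'): new char, reset run to 1
  Position 3 ('b'): continues run of 'b', length=2
  Position 4 ('a'): new char, reset run to 1
  Position 5 ('a'): continues run of 'a', length=2
  Position 6 ('c'): new char, reset run to 1
  Position 7 ('a'): new char, reset run to 1
  Position 8 ('c'): new char, reset run to 1
  Position 9 ('c'): continues run of 'c', length=2
  Position 10 ('b'): new char, reset run to 1
Longest run: 'b' with length 2

2


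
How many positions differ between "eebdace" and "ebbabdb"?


Comparing "eebdace" and "ebbabdb" position by position:
  Position 0: 'e' vs 'e' => same
  Position 1: 'e' vs 'b' => DIFFER
  Position 2: 'b' vs 'b' => same
  Position 3: 'd' vs 'a' => DIFFER
  Position 4: 'a' vs 'b' => DIFFER
  Position 5: 'c' vs 'd' => DIFFER
  Position 6: 'e' vs 'b' => DIFFER
Positions that differ: 5

5


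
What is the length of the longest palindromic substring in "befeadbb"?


Input: "befeadbb"
Checking substrings for palindromes:
  [1:4] "efe" (len 3) => palindrome
  [6:8] "bb" (len 2) => palindrome
Longest palindromic substring: "efe" with length 3

3


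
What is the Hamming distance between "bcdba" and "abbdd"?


Comparing "bcdba" and "abbdd" position by position:
  Position 0: 'b' vs 'a' => differ
  Position 1: 'c' vs 'b' => differ
  Position 2: 'd' vs 'b' => differ
  Position 3: 'b' vs 'd' => differ
  Position 4: 'a' vs 'd' => differ
Total differences (Hamming distance): 5

5


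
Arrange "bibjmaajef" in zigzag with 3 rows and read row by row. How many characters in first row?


Zigzag "bibjmaajef" into 3 rows:
Placing characters:
  'b' => row 0
  'i' => row 1
  'b' => row 2
  'j' => row 1
  'm' => row 0
  'a' => row 1
  'a' => row 2
  'j' => row 1
  'e' => row 0
  'f' => row 1
Rows:
  Row 0: "bme"
  Row 1: "ijajf"
  Row 2: "ba"
First row length: 3

3


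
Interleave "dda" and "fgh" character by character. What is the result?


Interleaving "dda" and "fgh":
  Position 0: 'd' from first, 'f' from second => "df"
  Position 1: 'd' from first, 'g' from second => "dg"
  Position 2: 'a' from first, 'h' from second => "ah"
Result: dfdgah

dfdgah


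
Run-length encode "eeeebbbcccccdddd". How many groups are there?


Input: eeeebbbcccccdddd
Scanning for consecutive runs:
  Group 1: 'e' x 4 (positions 0-3)
  Group 2: 'b' x 3 (positions 4-6)
  Group 3: 'c' x 5 (positions 7-11)
  Group 4: 'd' x 4 (positions 12-15)
Total groups: 4

4


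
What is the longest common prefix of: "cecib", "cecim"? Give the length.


Words: cecib, cecim
  Position 0: all 'c' => match
  Position 1: all 'e' => match
  Position 2: all 'c' => match
  Position 3: all 'i' => match
  Position 4: ('b', 'm') => mismatch, stop
LCP = "ceci" (length 4)

4


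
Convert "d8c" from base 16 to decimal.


Input: "d8c" in base 16
Positional expansion:
  Digit 'd' (value 13) x 16^2 = 3328
  Digit '8' (value 8) x 16^1 = 128
  Digit 'c' (value 12) x 16^0 = 12
Sum = 3468

3468


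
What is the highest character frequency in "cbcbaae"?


Input: cbcbaae
Character counts:
  'a': 2
  'b': 2
  'c': 2
  'e': 1
Maximum frequency: 2

2


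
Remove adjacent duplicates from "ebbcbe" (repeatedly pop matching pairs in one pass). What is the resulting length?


Input: ebbcbe
Stack-based adjacent duplicate removal:
  Read 'e': push. Stack: e
  Read 'b': push. Stack: eb
  Read 'b': matches stack top 'b' => pop. Stack: e
  Read 'c': push. Stack: ec
  Read 'b': push. Stack: ecb
  Read 'e': push. Stack: ecbe
Final stack: "ecbe" (length 4)

4


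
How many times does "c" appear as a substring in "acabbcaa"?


Searching for "c" in "acabbcaa"
Scanning each position:
  Position 0: "a" => no
  Position 1: "c" => MATCH
  Position 2: "a" => no
  Position 3: "b" => no
  Position 4: "b" => no
  Position 5: "c" => MATCH
  Position 6: "a" => no
  Position 7: "a" => no
Total occurrences: 2

2


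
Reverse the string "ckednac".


Input: ckednac
Reading characters right to left:
  Position 6: 'c'
  Position 5: 'a'
  Position 4: 'n'
  Position 3: 'd'
  Position 2: 'e'
  Position 1: 'k'
  Position 0: 'c'
Reversed: candekc

candekc


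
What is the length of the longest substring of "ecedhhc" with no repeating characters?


Input: "ecedhhc"
Sliding window (track last position of each char):
  Position 0 ('e'): window [0,0] length 1 -- new best
  Position 1 ('c'): window [0,1] length 2 -- new best
  Position 2 ('e'): repeat (last at 0), move window start to 1
  Position 2 ('e'): window [1,2] length 2
  Position 3 ('d'): window [1,3] length 3 -- new best
  Position 4 ('h'): window [1,4] length 4 -- new best
  Position 5 ('h'): repeat (last at 4), move window start to 5
  Position 5 ('h'): window [5,5] length 1
  Position 6 ('c'): window [5,6] length 2
Longest substring with no repeats: "cedh" with length 4

4


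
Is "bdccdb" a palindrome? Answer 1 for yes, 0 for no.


Input: bdccdb
Reversed: bdccdb
  Compare pos 0 ('b') with pos 5 ('b'): match
  Compare pos 1 ('d') with pos 4 ('d'): match
  Compare pos 2 ('c') with pos 3 ('c'): match
Result: palindrome

1


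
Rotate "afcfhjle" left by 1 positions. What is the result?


Input: "afcfhjle", rotate left by 1
First 1 characters: "a"
Remaining characters: "fcfhjle"
Concatenate remaining + first: "fcfhjle" + "a" = "fcfhjlea"

fcfhjlea


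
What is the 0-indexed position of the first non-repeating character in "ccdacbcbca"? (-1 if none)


Input: ccdacbcbca
Character frequencies:
  'a': 2
  'b': 2
  'c': 5
  'd': 1
Scanning left to right for freq == 1:
  Position 0 ('c'): freq=5, skip
  Position 1 ('c'): freq=5, skip
  Position 2 ('d'): unique! => answer = 2

2


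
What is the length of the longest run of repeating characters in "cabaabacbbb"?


Input: "cabaabacbbb"
Scanning for longest run:
  Position 1 ('a'): new char, reset run to 1
  Position 2 ('b'): new char, reset run to 1
  Position 3 ('a'): new char, reset run to 1
  Position 4 ('a'): continues run of 'a', length=2
  Position 5 ('b'): new char, reset run to 1
  Position 6 ('a'): new char, reset run to 1
  Position 7 ('c'): new char, reset run to 1
  Position 8 ('b'): new char, reset run to 1
  Position 9 ('b'): continues run of 'b', length=2
  Position 10 ('b'): continues run of 'b', length=3
Longest run: 'b' with length 3

3


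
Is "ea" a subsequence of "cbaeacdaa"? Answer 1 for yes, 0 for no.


Check if "ea" is a subsequence of "cbaeacdaa"
Greedy scan:
  Position 0 ('c'): no match needed
  Position 1 ('b'): no match needed
  Position 2 ('a'): no match needed
  Position 3 ('e'): matches sub[0] = 'e'
  Position 4 ('a'): matches sub[1] = 'a'
  Position 5 ('c'): no match needed
  Position 6 ('d'): no match needed
  Position 7 ('a'): no match needed
  Position 8 ('a'): no match needed
All 2 characters matched => is a subsequence

1


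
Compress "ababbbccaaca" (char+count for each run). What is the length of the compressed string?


Input: ababbbccaaca
Runs:
  'a' x 1 => "a1"
  'b' x 1 => "b1"
  'a' x 1 => "a1"
  'b' x 3 => "b3"
  'c' x 2 => "c2"
  'a' x 2 => "a2"
  'c' x 1 => "c1"
  'a' x 1 => "a1"
Compressed: "a1b1a1b3c2a2c1a1"
Compressed length: 16

16


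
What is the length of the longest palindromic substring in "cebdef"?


Input: "cebdef"
Checking substrings for palindromes:
  No multi-char palindromic substrings found
Longest palindromic substring: "c" with length 1

1


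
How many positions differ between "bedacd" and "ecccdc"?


Comparing "bedacd" and "ecccdc" position by position:
  Position 0: 'b' vs 'e' => DIFFER
  Position 1: 'e' vs 'c' => DIFFER
  Position 2: 'd' vs 'c' => DIFFER
  Position 3: 'a' vs 'c' => DIFFER
  Position 4: 'c' vs 'd' => DIFFER
  Position 5: 'd' vs 'c' => DIFFER
Positions that differ: 6

6


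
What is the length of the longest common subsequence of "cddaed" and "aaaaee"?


LCS of "cddaed" and "aaaaee"
DP table:
           a    a    a    a    e    e
      0    0    0    0    0    0    0
  c   0    0    0    0    0    0    0
  d   0    0    0    0    0    0    0
  d   0    0    0    0    0    0    0
  a   0    1    1    1    1    1    1
  e   0    1    1    1    1    2    2
  d   0    1    1    1    1    2    2
LCS length = dp[6][6] = 2

2


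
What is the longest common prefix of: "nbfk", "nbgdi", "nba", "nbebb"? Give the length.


Words: nbfk, nbgdi, nba, nbebb
  Position 0: all 'n' => match
  Position 1: all 'b' => match
  Position 2: ('f', 'g', 'a', 'e') => mismatch, stop
LCP = "nb" (length 2)

2


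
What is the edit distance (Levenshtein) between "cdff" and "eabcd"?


Computing edit distance: "cdff" -> "eabcd"
DP table:
           e    a    b    c    d
      0    1    2    3    4    5
  c   1    1    2    3    3    4
  d   2    2    2    3    4    3
  f   3    3    3    3    4    4
  f   4    4    4    4    4    5
Edit distance = dp[4][5] = 5

5


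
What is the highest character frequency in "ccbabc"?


Input: ccbabc
Character counts:
  'a': 1
  'b': 2
  'c': 3
Maximum frequency: 3

3


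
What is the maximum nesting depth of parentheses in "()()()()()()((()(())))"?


Input: "()()()()()()((()(())))"
Tracking depth:
  Position 0 '(': depth becomes 1
  Position 1 ')': depth becomes 0
  Position 2 '(': depth becomes 1
  Position 3 ')': depth becomes 0
  Position 4 '(': depth becomes 1
  Position 5 ')': depth becomes 0
  Position 6 '(': depth becomes 1
  Position 7 ')': depth becomes 0
  Position 8 '(': depth becomes 1
  Position 9 ')': depth becomes 0
  Position 10 '(': depth becomes 1
  Position 11 ')': depth becomes 0
  Position 12 '(': depth becomes 1
  Position 13 '(': depth becomes 2
  Position 14 '(': depth becomes 3
  Position 15 ')': depth becomes 2
  Position 16 '(': depth becomes 3
  Position 17 '(': depth becomes 4
  Position 18 ')': depth becomes 3
  Position 19 ')': depth becomes 2
  Position 20 ')': depth becomes 1
  Position 21 ')': depth becomes 0
Maximum depth reached: 4

4


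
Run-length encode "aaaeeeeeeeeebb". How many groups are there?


Input: aaaeeeeeeeeebb
Scanning for consecutive runs:
  Group 1: 'a' x 3 (positions 0-2)
  Group 2: 'e' x 9 (positions 3-11)
  Group 3: 'b' x 2 (positions 12-13)
Total groups: 3

3


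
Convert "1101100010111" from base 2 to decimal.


Input: "1101100010111" in base 2
Positional expansion:
  Digit '1' (value 1) x 2^12 = 4096
  Digit '1' (value 1) x 2^11 = 2048
  Digit '0' (value 0) x 2^10 = 0
  Digit '1' (value 1) x 2^9 = 512
  Digit '1' (value 1) x 2^8 = 256
  Digit '0' (value 0) x 2^7 = 0
  Digit '0' (value 0) x 2^6 = 0
  Digit '0' (value 0) x 2^5 = 0
  Digit '1' (value 1) x 2^4 = 16
  Digit '0' (value 0) x 2^3 = 0
  Digit '1' (value 1) x 2^2 = 4
  Digit '1' (value 1) x 2^1 = 2
  Digit '1' (value 1) x 2^0 = 1
Sum = 6935

6935


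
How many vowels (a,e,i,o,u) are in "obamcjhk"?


Input: obamcjhk
Checking each character:
  'o' at position 0: vowel (running total: 1)
  'b' at position 1: consonant
  'a' at position 2: vowel (running total: 2)
  'm' at position 3: consonant
  'c' at position 4: consonant
  'j' at position 5: consonant
  'h' at position 6: consonant
  'k' at position 7: consonant
Total vowels: 2

2


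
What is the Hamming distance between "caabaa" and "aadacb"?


Comparing "caabaa" and "aadacb" position by position:
  Position 0: 'c' vs 'a' => differ
  Position 1: 'a' vs 'a' => same
  Position 2: 'a' vs 'd' => differ
  Position 3: 'b' vs 'a' => differ
  Position 4: 'a' vs 'c' => differ
  Position 5: 'a' vs 'b' => differ
Total differences (Hamming distance): 5

5


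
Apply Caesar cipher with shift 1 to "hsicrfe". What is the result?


Caesar cipher: shift "hsicrfe" by 1
  'h' (pos 7) + 1 = pos 8 = 'i'
  's' (pos 18) + 1 = pos 19 = 't'
  'i' (pos 8) + 1 = pos 9 = 'j'
  'c' (pos 2) + 1 = pos 3 = 'd'
  'r' (pos 17) + 1 = pos 18 = 's'
  'f' (pos 5) + 1 = pos 6 = 'g'
  'e' (pos 4) + 1 = pos 5 = 'f'
Result: itjdsgf

itjdsgf


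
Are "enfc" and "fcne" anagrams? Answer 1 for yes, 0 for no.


Strings: "enfc", "fcne"
Sorted first:  cefn
Sorted second: cefn
Sorted forms match => anagrams

1


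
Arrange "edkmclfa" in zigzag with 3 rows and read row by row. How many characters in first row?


Zigzag "edkmclfa" into 3 rows:
Placing characters:
  'e' => row 0
  'd' => row 1
  'k' => row 2
  'm' => row 1
  'c' => row 0
  'l' => row 1
  'f' => row 2
  'a' => row 1
Rows:
  Row 0: "ec"
  Row 1: "dmla"
  Row 2: "kf"
First row length: 2

2


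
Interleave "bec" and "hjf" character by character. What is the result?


Interleaving "bec" and "hjf":
  Position 0: 'b' from first, 'h' from second => "bh"
  Position 1: 'e' from first, 'j' from second => "ej"
  Position 2: 'c' from first, 'f' from second => "cf"
Result: bhejcf

bhejcf


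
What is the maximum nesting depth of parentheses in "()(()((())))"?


Input: "()(()((())))"
Tracking depth:
  Position 0 '(': depth becomes 1
  Position 1 ')': depth becomes 0
  Position 2 '(': depth becomes 1
  Position 3 '(': depth becomes 2
  Position 4 ')': depth becomes 1
  Position 5 '(': depth becomes 2
  Position 6 '(': depth becomes 3
  Position 7 '(': depth becomes 4
  Position 8 ')': depth becomes 3
  Position 9 ')': depth becomes 2
  Position 10 ')': depth becomes 1
  Position 11 ')': depth becomes 0
Maximum depth reached: 4

4


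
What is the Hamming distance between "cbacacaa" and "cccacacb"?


Comparing "cbacacaa" and "cccacacb" position by position:
  Position 0: 'c' vs 'c' => same
  Position 1: 'b' vs 'c' => differ
  Position 2: 'a' vs 'c' => differ
  Position 3: 'c' vs 'a' => differ
  Position 4: 'a' vs 'c' => differ
  Position 5: 'c' vs 'a' => differ
  Position 6: 'a' vs 'c' => differ
  Position 7: 'a' vs 'b' => differ
Total differences (Hamming distance): 7

7


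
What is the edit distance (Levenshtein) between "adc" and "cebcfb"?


Computing edit distance: "adc" -> "cebcfb"
DP table:
           c    e    b    c    f    b
      0    1    2    3    4    5    6
  a   1    1    2    3    4    5    6
  d   2    2    2    3    4    5    6
  c   3    2    3    3    3    4    5
Edit distance = dp[3][6] = 5

5


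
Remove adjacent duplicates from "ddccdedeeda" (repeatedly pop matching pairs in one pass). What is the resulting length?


Input: ddccdedeeda
Stack-based adjacent duplicate removal:
  Read 'd': push. Stack: d
  Read 'd': matches stack top 'd' => pop. Stack: (empty)
  Read 'c': push. Stack: c
  Read 'c': matches stack top 'c' => pop. Stack: (empty)
  Read 'd': push. Stack: d
  Read 'e': push. Stack: de
  Read 'd': push. Stack: ded
  Read 'e': push. Stack: dede
  Read 'e': matches stack top 'e' => pop. Stack: ded
  Read 'd': matches stack top 'd' => pop. Stack: de
  Read 'a': push. Stack: dea
Final stack: "dea" (length 3)

3


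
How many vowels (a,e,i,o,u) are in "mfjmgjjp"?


Input: mfjmgjjp
Checking each character:
  'm' at position 0: consonant
  'f' at position 1: consonant
  'j' at position 2: consonant
  'm' at position 3: consonant
  'g' at position 4: consonant
  'j' at position 5: consonant
  'j' at position 6: consonant
  'p' at position 7: consonant
Total vowels: 0

0


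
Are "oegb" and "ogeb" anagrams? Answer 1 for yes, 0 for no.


Strings: "oegb", "ogeb"
Sorted first:  bego
Sorted second: bego
Sorted forms match => anagrams

1


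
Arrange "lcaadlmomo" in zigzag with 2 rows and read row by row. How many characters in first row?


Zigzag "lcaadlmomo" into 2 rows:
Placing characters:
  'l' => row 0
  'c' => row 1
  'a' => row 0
  'a' => row 1
  'd' => row 0
  'l' => row 1
  'm' => row 0
  'o' => row 1
  'm' => row 0
  'o' => row 1
Rows:
  Row 0: "ladmm"
  Row 1: "caloo"
First row length: 5

5


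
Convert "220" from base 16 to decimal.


Input: "220" in base 16
Positional expansion:
  Digit '2' (value 2) x 16^2 = 512
  Digit '2' (value 2) x 16^1 = 32
  Digit '0' (value 0) x 16^0 = 0
Sum = 544

544


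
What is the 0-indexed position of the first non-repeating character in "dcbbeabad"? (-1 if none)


Input: dcbbeabad
Character frequencies:
  'a': 2
  'b': 3
  'c': 1
  'd': 2
  'e': 1
Scanning left to right for freq == 1:
  Position 0 ('d'): freq=2, skip
  Position 1 ('c'): unique! => answer = 1

1


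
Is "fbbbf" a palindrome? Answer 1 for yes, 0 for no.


Input: fbbbf
Reversed: fbbbf
  Compare pos 0 ('f') with pos 4 ('f'): match
  Compare pos 1 ('b') with pos 3 ('b'): match
Result: palindrome

1


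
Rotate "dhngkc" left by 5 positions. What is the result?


Input: "dhngkc", rotate left by 5
First 5 characters: "dhngk"
Remaining characters: "c"
Concatenate remaining + first: "c" + "dhngk" = "cdhngk"

cdhngk


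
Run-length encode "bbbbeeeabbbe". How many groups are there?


Input: bbbbeeeabbbe
Scanning for consecutive runs:
  Group 1: 'b' x 4 (positions 0-3)
  Group 2: 'e' x 3 (positions 4-6)
  Group 3: 'a' x 1 (positions 7-7)
  Group 4: 'b' x 3 (positions 8-10)
  Group 5: 'e' x 1 (positions 11-11)
Total groups: 5

5


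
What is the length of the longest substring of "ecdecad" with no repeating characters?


Input: "ecdecad"
Sliding window (track last position of each char):
  Position 0 ('e'): window [0,0] length 1 -- new best
  Position 1 ('c'): window [0,1] length 2 -- new best
  Position 2 ('d'): window [0,2] length 3 -- new best
  Position 3 ('e'): repeat (last at 0), move window start to 1
  Position 3 ('e'): window [1,3] length 3
  Position 4 ('c'): repeat (last at 1), move window start to 2
  Position 4 ('c'): window [2,4] length 3
  Position 5 ('a'): window [2,5] length 4 -- new best
  Position 6 ('d'): repeat (last at 2), move window start to 3
  Position 6 ('d'): window [3,6] length 4
Longest substring with no repeats: "deca" with length 4

4


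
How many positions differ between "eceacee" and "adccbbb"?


Comparing "eceacee" and "adccbbb" position by position:
  Position 0: 'e' vs 'a' => DIFFER
  Position 1: 'c' vs 'd' => DIFFER
  Position 2: 'e' vs 'c' => DIFFER
  Position 3: 'a' vs 'c' => DIFFER
  Position 4: 'c' vs 'b' => DIFFER
  Position 5: 'e' vs 'b' => DIFFER
  Position 6: 'e' vs 'b' => DIFFER
Positions that differ: 7

7


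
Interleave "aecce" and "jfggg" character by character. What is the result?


Interleaving "aecce" and "jfggg":
  Position 0: 'a' from first, 'j' from second => "aj"
  Position 1: 'e' from first, 'f' from second => "ef"
  Position 2: 'c' from first, 'g' from second => "cg"
  Position 3: 'c' from first, 'g' from second => "cg"
  Position 4: 'e' from first, 'g' from second => "eg"
Result: ajefcgcgeg

ajefcgcgeg


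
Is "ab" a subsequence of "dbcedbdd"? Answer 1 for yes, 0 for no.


Check if "ab" is a subsequence of "dbcedbdd"
Greedy scan:
  Position 0 ('d'): no match needed
  Position 1 ('b'): no match needed
  Position 2 ('c'): no match needed
  Position 3 ('e'): no match needed
  Position 4 ('d'): no match needed
  Position 5 ('b'): no match needed
  Position 6 ('d'): no match needed
  Position 7 ('d'): no match needed
Only matched 0/2 characters => not a subsequence

0


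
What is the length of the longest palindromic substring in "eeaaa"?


Input: "eeaaa"
Checking substrings for palindromes:
  [2:5] "aaa" (len 3) => palindrome
  [0:2] "ee" (len 2) => palindrome
  [2:4] "aa" (len 2) => palindrome
  [3:5] "aa" (len 2) => palindrome
Longest palindromic substring: "aaa" with length 3

3


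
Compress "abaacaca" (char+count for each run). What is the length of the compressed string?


Input: abaacaca
Runs:
  'a' x 1 => "a1"
  'b' x 1 => "b1"
  'a' x 2 => "a2"
  'c' x 1 => "c1"
  'a' x 1 => "a1"
  'c' x 1 => "c1"
  'a' x 1 => "a1"
Compressed: "a1b1a2c1a1c1a1"
Compressed length: 14

14


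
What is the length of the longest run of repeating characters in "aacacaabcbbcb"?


Input: "aacacaabcbbcb"
Scanning for longest run:
  Position 1 ('a'): continues run of 'a', length=2
  Position 2 ('c'): new char, reset run to 1
  Position 3 ('a'): new char, reset run to 1
  Position 4 ('c'): new char, reset run to 1
  Position 5 ('a'): new char, reset run to 1
  Position 6 ('a'): continues run of 'a', length=2
  Position 7 ('b'): new char, reset run to 1
  Position 8 ('c'): new char, reset run to 1
  Position 9 ('b'): new char, reset run to 1
  Position 10 ('b'): continues run of 'b', length=2
  Position 11 ('c'): new char, reset run to 1
  Position 12 ('b'): new char, reset run to 1
Longest run: 'a' with length 2

2


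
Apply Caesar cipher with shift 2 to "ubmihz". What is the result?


Caesar cipher: shift "ubmihz" by 2
  'u' (pos 20) + 2 = pos 22 = 'w'
  'b' (pos 1) + 2 = pos 3 = 'd'
  'm' (pos 12) + 2 = pos 14 = 'o'
  'i' (pos 8) + 2 = pos 10 = 'k'
  'h' (pos 7) + 2 = pos 9 = 'j'
  'z' (pos 25) + 2 = pos 1 = 'b'
Result: wdokjb

wdokjb


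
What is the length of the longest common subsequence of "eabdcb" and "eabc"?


LCS of "eabdcb" and "eabc"
DP table:
           e    a    b    c
      0    0    0    0    0
  e   0    1    1    1    1
  a   0    1    2    2    2
  b   0    1    2    3    3
  d   0    1    2    3    3
  c   0    1    2    3    4
  b   0    1    2    3    4
LCS length = dp[6][4] = 4

4


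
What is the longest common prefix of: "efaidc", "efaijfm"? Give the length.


Words: efaidc, efaijfm
  Position 0: all 'e' => match
  Position 1: all 'f' => match
  Position 2: all 'a' => match
  Position 3: all 'i' => match
  Position 4: ('d', 'j') => mismatch, stop
LCP = "efai" (length 4)

4


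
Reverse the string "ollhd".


Input: ollhd
Reading characters right to left:
  Position 4: 'd'
  Position 3: 'h'
  Position 2: 'l'
  Position 1: 'l'
  Position 0: 'o'
Reversed: dhllo

dhllo


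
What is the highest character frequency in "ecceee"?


Input: ecceee
Character counts:
  'c': 2
  'e': 4
Maximum frequency: 4

4


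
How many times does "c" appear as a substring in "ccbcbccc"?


Searching for "c" in "ccbcbccc"
Scanning each position:
  Position 0: "c" => MATCH
  Position 1: "c" => MATCH
  Position 2: "b" => no
  Position 3: "c" => MATCH
  Position 4: "b" => no
  Position 5: "c" => MATCH
  Position 6: "c" => MATCH
  Position 7: "c" => MATCH
Total occurrences: 6

6


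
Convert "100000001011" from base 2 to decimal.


Input: "100000001011" in base 2
Positional expansion:
  Digit '1' (value 1) x 2^11 = 2048
  Digit '0' (value 0) x 2^10 = 0
  Digit '0' (value 0) x 2^9 = 0
  Digit '0' (value 0) x 2^8 = 0
  Digit '0' (value 0) x 2^7 = 0
  Digit '0' (value 0) x 2^6 = 0
  Digit '0' (value 0) x 2^5 = 0
  Digit '0' (value 0) x 2^4 = 0
  Digit '1' (value 1) x 2^3 = 8
  Digit '0' (value 0) x 2^2 = 0
  Digit '1' (value 1) x 2^1 = 2
  Digit '1' (value 1) x 2^0 = 1
Sum = 2059

2059


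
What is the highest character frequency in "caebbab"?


Input: caebbab
Character counts:
  'a': 2
  'b': 3
  'c': 1
  'e': 1
Maximum frequency: 3

3


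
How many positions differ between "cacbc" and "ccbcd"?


Comparing "cacbc" and "ccbcd" position by position:
  Position 0: 'c' vs 'c' => same
  Position 1: 'a' vs 'c' => DIFFER
  Position 2: 'c' vs 'b' => DIFFER
  Position 3: 'b' vs 'c' => DIFFER
  Position 4: 'c' vs 'd' => DIFFER
Positions that differ: 4

4


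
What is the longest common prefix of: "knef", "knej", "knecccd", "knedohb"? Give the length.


Words: knef, knej, knecccd, knedohb
  Position 0: all 'k' => match
  Position 1: all 'n' => match
  Position 2: all 'e' => match
  Position 3: ('f', 'j', 'c', 'd') => mismatch, stop
LCP = "kne" (length 3)

3


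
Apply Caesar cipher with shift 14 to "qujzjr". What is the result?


Caesar cipher: shift "qujzjr" by 14
  'q' (pos 16) + 14 = pos 4 = 'e'
  'u' (pos 20) + 14 = pos 8 = 'i'
  'j' (pos 9) + 14 = pos 23 = 'x'
  'z' (pos 25) + 14 = pos 13 = 'n'
  'j' (pos 9) + 14 = pos 23 = 'x'
  'r' (pos 17) + 14 = pos 5 = 'f'
Result: eixnxf

eixnxf


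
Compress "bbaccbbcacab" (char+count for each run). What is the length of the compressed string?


Input: bbaccbbcacab
Runs:
  'b' x 2 => "b2"
  'a' x 1 => "a1"
  'c' x 2 => "c2"
  'b' x 2 => "b2"
  'c' x 1 => "c1"
  'a' x 1 => "a1"
  'c' x 1 => "c1"
  'a' x 1 => "a1"
  'b' x 1 => "b1"
Compressed: "b2a1c2b2c1a1c1a1b1"
Compressed length: 18

18


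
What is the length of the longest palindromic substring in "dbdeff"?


Input: "dbdeff"
Checking substrings for palindromes:
  [0:3] "dbd" (len 3) => palindrome
  [4:6] "ff" (len 2) => palindrome
Longest palindromic substring: "dbd" with length 3

3


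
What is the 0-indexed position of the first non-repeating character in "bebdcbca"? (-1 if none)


Input: bebdcbca
Character frequencies:
  'a': 1
  'b': 3
  'c': 2
  'd': 1
  'e': 1
Scanning left to right for freq == 1:
  Position 0 ('b'): freq=3, skip
  Position 1 ('e'): unique! => answer = 1

1


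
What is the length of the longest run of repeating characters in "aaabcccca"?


Input: "aaabcccca"
Scanning for longest run:
  Position 1 ('a'): continues run of 'a', length=2
  Position 2 ('a'): continues run of 'a', length=3
  Position 3 ('b'): new char, reset run to 1
  Position 4 ('c'): new char, reset run to 1
  Position 5 ('c'): continues run of 'c', length=2
  Position 6 ('c'): continues run of 'c', length=3
  Position 7 ('c'): continues run of 'c', length=4
  Position 8 ('a'): new char, reset run to 1
Longest run: 'c' with length 4

4


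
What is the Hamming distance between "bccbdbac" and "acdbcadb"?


Comparing "bccbdbac" and "acdbcadb" position by position:
  Position 0: 'b' vs 'a' => differ
  Position 1: 'c' vs 'c' => same
  Position 2: 'c' vs 'd' => differ
  Position 3: 'b' vs 'b' => same
  Position 4: 'd' vs 'c' => differ
  Position 5: 'b' vs 'a' => differ
  Position 6: 'a' vs 'd' => differ
  Position 7: 'c' vs 'b' => differ
Total differences (Hamming distance): 6

6


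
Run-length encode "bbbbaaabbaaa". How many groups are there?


Input: bbbbaaabbaaa
Scanning for consecutive runs:
  Group 1: 'b' x 4 (positions 0-3)
  Group 2: 'a' x 3 (positions 4-6)
  Group 3: 'b' x 2 (positions 7-8)
  Group 4: 'a' x 3 (positions 9-11)
Total groups: 4

4


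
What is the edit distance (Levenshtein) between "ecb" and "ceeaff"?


Computing edit distance: "ecb" -> "ceeaff"
DP table:
           c    e    e    a    f    f
      0    1    2    3    4    5    6
  e   1    1    1    2    3    4    5
  c   2    1    2    2    3    4    5
  b   3    2    2    3    3    4    5
Edit distance = dp[3][6] = 5

5


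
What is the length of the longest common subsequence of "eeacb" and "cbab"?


LCS of "eeacb" and "cbab"
DP table:
           c    b    a    b
      0    0    0    0    0
  e   0    0    0    0    0
  e   0    0    0    0    0
  a   0    0    0    1    1
  c   0    1    1    1    1
  b   0    1    2    2    2
LCS length = dp[5][4] = 2

2


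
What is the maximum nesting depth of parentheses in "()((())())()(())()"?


Input: "()((())())()(())()"
Tracking depth:
  Position 0 '(': depth becomes 1
  Position 1 ')': depth becomes 0
  Position 2 '(': depth becomes 1
  Position 3 '(': depth becomes 2
  Position 4 '(': depth becomes 3
  Position 5 ')': depth becomes 2
  Position 6 ')': depth becomes 1
  Position 7 '(': depth becomes 2
  Position 8 ')': depth becomes 1
  Position 9 ')': depth becomes 0
  Position 10 '(': depth becomes 1
  Position 11 ')': depth becomes 0
  Position 12 '(': depth becomes 1
  Position 13 '(': depth becomes 2
  Position 14 ')': depth becomes 1
  Position 15 ')': depth becomes 0
  Position 16 '(': depth becomes 1
  Position 17 ')': depth becomes 0
Maximum depth reached: 3

3


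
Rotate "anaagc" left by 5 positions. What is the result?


Input: "anaagc", rotate left by 5
First 5 characters: "anaag"
Remaining characters: "c"
Concatenate remaining + first: "c" + "anaag" = "canaag"

canaag


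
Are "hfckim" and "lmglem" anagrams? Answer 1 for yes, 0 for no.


Strings: "hfckim", "lmglem"
Sorted first:  cfhikm
Sorted second: egllmm
Differ at position 0: 'c' vs 'e' => not anagrams

0


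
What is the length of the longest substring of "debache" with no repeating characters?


Input: "debache"
Sliding window (track last position of each char):
  Position 0 ('d'): window [0,0] length 1 -- new best
  Position 1 ('e'): window [0,1] length 2 -- new best
  Position 2 ('b'): window [0,2] length 3 -- new best
  Position 3 ('a'): window [0,3] length 4 -- new best
  Position 4 ('c'): window [0,4] length 5 -- new best
  Position 5 ('h'): window [0,5] length 6 -- new best
  Position 6 ('e'): repeat (last at 1), move window start to 2
  Position 6 ('e'): window [2,6] length 5
Longest substring with no repeats: "debach" with length 6

6
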